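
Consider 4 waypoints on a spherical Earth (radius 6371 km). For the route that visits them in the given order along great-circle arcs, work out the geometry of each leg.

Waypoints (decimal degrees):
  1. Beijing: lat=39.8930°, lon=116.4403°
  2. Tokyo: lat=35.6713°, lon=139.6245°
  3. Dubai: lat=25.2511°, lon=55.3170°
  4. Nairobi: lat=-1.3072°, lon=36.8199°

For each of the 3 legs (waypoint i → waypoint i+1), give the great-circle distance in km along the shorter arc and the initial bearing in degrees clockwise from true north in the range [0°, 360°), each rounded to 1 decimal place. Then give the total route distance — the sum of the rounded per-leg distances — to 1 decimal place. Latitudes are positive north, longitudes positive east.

Leg 1: dist=2084.5 km, bearing=95.6°
Leg 2: dist=7921.3 km, bearing=288.1°
Leg 3: dist=3561.6 km, bearing=216.7°
Total: 13567.4 km

Leg 1: φ1=0.6962642, φ2=0.6225816, Δφ=-0.0736826, Δλ=0.4046406 rad; a=sin²(Δφ/2)+cosφ1·cosφ2·sin²(Δλ/2)=0.0265238892; c=2·atan2(√a, √(1-a))=0.327180499; dist=6371·c=2084.467 ≈ 2084.5 km; running total=2084.5 km
Leg 1 bearing: y=sinΔλ·cosφ2=0.31982293, x=cosφ1·sinφ2-sinφ1·cosφ2·cosΔλ=-0.03154023; θ=atan2(y, x)=95.6322° ≈ 95.6°
Leg 2: φ1=0.6225816, φ2=0.4407148, Δφ=-0.1818668, Δλ=-1.4714435 rad; a=sin²(Δφ/2)+cosφ1·cosφ2·sin²(Δλ/2)=0.3391817145; c=2·atan2(√a, √(1-a))=1.243338932; dist=6371·c=7921.312 ≈ 7921.3 km; running total=10005.8 km
Leg 2 bearing: y=sinΔλ·cosφ2=-0.89998673, x=cosφ1·sinφ2-sinφ1·cosφ2·cosΔλ=0.29423426; θ=atan2(y, x)=-71.8958° <0 so +360° → 288.1042° ≈ 288.1°
Leg 3: φ1=0.4407148, φ2=-0.0228149, Δφ=-0.4635298, Δλ=-0.3228353 rad; a=sin²(Δφ/2)+cosφ1·cosφ2·sin²(Δλ/2)=0.0761159741; c=2·atan2(√a, √(1-a))=0.559033603; dist=6371·c=3561.603 ≈ 3561.6 km; running total=13567.4 km
Leg 3 bearing: y=sinΔλ·cosφ2=-0.31717409, x=cosφ1·sinφ2-sinφ1·cosφ2·cosΔλ=-0.42507638; θ=atan2(y, x)=-143.2712° <0 so +360° → 216.7288° ≈ 216.7°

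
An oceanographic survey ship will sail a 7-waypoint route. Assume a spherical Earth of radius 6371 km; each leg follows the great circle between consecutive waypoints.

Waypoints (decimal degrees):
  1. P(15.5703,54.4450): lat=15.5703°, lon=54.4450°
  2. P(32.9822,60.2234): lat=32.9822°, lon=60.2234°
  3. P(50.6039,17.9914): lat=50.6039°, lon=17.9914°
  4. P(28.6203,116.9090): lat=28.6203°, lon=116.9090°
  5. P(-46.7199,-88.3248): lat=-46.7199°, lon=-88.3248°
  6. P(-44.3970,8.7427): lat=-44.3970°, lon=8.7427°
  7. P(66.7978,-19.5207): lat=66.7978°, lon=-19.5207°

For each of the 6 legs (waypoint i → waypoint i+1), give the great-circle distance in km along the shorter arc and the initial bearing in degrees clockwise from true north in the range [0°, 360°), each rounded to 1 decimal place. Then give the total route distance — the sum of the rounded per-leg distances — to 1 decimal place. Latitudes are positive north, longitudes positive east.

Leg 1: dist=2021.7 km, bearing=15.7°
Leg 2: dist=3939.0 km, bearing=312.6°
Leg 3: dist=8174.3 km, bearing=64.7°
Leg 4: dist=17042.2 km, bearing=139.5°
Leg 5: dist=7040.4 km, bearing=127.5°
Leg 6: dist=12595.3 km, bearing=348.3°
Total: 50812.9 km

Leg 1: φ1=0.2717530, φ2=0.5756480, Δφ=0.3038950, Δλ=0.1008521 rad; a=sin²(Δφ/2)+cosφ1·cosφ2·sin²(Δλ/2)=0.0249638733; c=2·atan2(√a, √(1-a))=0.317328952; dist=6371·c=2021.703 ≈ 2021.7 km; running total=2021.7 km
Leg 1 bearing: y=sinΔλ·cosφ2=0.08445541, x=cosφ1·sinφ2-sinφ1·cosφ2·cosΔλ=0.30038308; θ=atan2(y, x)=15.7038° ≈ 15.7°
Leg 2: φ1=0.5756480, φ2=0.8832047, Δφ=0.3075567, Δλ=-0.7370874 rad; a=sin²(Δφ/2)+cosφ1·cosφ2·sin²(Δλ/2)=0.0925587721; c=2·atan2(√a, √(1-a))=0.618269954; dist=6371·c=3938.998 ≈ 3939.0 km; running total=5960.7 km
Leg 2 bearing: y=sinΔλ·cosφ2=-0.42658875, x=cosφ1·sinφ2-sinφ1·cosφ2·cosΔλ=0.39241384; θ=atan2(y, x)=-47.3894° <0 so +360° → 312.6106° ≈ 312.6°
Leg 3: φ1=0.8832047, φ2=0.4995185, Δφ=-0.3836862, Δλ=1.7264378 rad; a=sin²(Δφ/2)+cosφ1·cosφ2·sin²(Δλ/2)=0.3581001787; c=2·atan2(√a, √(1-a))=1.283041959; dist=6371·c=8174.260 ≈ 8174.3 km; running total=14135.0 km
Leg 3 bearing: y=sinΔλ·cosφ2=0.86720257, x=cosφ1·sinφ2-sinφ1·cosφ2·cosΔλ=0.40916679; θ=atan2(y, x)=64.7409° ≈ 64.7°
Leg 4: φ1=0.4995185, φ2=-0.8154161, Δφ=-1.3149345, Δλ=-3.5820055 rad; a=sin²(Δφ/2)+cosφ1·cosφ2·sin²(Δλ/2)=0.9465458526; c=2·atan2(√a, √(1-a))=2.674967668; dist=6371·c=17042.219 ≈ 17042.2 km; running total=31177.2 km
Leg 4 bearing: y=sinΔλ·cosφ2=0.29226550, x=cosφ1·sinφ2-sinφ1·cosφ2·cosΔλ=-0.34200597; θ=atan2(y, x)=139.4840° ≈ 139.5°
Leg 5: φ1=-0.8154161, φ2=-0.7748738, Δφ=0.0405423, Δλ=1.6941475 rad; a=sin²(Δφ/2)+cosφ1·cosφ2·sin²(Δλ/2)=0.2754671342; c=2·atan2(√a, √(1-a))=1.105076892; dist=6371·c=7040.445 ≈ 7040.4 km; running total=38217.6 km
Leg 5 bearing: y=sinΔλ·cosφ2=0.70908039, x=cosφ1·sinφ2-sinφ1·cosφ2·cosΔλ=-0.54364048; θ=atan2(y, x)=127.4768° ≈ 127.5°
Leg 6: φ1=-0.7748738, φ2=1.1658415, Δφ=1.9407154, Δλ=-0.4932894 rad; a=sin²(Δφ/2)+cosφ1·cosφ2·sin²(Δλ/2)=0.6975502120; c=2·atan2(√a, √(1-a))=1.976973494; dist=6371·c=12595.298 ≈ 12595.3 km; running total=50812.9 km
Leg 6 bearing: y=sinΔλ·cosφ2=-0.18655832, x=cosφ1·sinφ2-sinφ1·cosφ2·cosΔλ=0.89949522; θ=atan2(y, x)=-11.7172° <0 so +360° → 348.2828° ≈ 348.3°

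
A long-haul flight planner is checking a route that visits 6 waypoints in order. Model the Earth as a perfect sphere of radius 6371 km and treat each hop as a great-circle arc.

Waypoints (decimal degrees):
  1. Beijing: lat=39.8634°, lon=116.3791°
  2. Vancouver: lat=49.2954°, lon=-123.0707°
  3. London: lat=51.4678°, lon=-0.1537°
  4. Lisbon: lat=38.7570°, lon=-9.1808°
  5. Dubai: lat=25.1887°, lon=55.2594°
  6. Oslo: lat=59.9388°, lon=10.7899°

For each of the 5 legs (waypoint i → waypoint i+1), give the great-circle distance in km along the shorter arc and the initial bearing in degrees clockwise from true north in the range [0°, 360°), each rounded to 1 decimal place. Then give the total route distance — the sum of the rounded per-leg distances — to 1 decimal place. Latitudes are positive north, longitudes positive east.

Leg 1: dist=8519.4 km, bearing=35.3°
Leg 2: dist=7577.5 km, bearing=34.3°
Leg 3: dist=1578.2 km, bearing=209.9°
Leg 4: dist=6136.6 km, bearing=83.9°
Leg 5: dist=5139.9 km, bearing=330.9°
Total: 28951.6 km

Leg 1: φ1=0.6957476, φ2=0.8603670, Δφ=0.1646195, Δλ=-4.1791874 rad; a=sin²(Δφ/2)+cosφ1·cosφ2·sin²(Δλ/2)=0.3842710260; c=2·atan2(√a, √(1-a))=1.337220267; dist=6371·c=8519.430 ≈ 8519.4 km; running total=8519.4 km
Leg 1 bearing: y=sinΔλ·cosφ2=0.56162922, x=cosφ1·sinφ2-sinφ1·cosφ2·cosΔλ=0.79435498; θ=atan2(y, x)=35.2613° ≈ 35.3°
Leg 2: φ1=0.8603670, φ2=0.8982826, Δφ=0.0379155, Δλ=2.1453064 rad; a=sin²(Δφ/2)+cosφ1·cosφ2·sin²(Δλ/2)=0.3138791927; c=2·atan2(√a, √(1-a))=1.189373293; dist=6371·c=7577.497 ≈ 7577.5 km; running total=16096.9 km
Leg 2 bearing: y=sinΔλ·cosφ2=0.52294444, x=cosφ1·sinφ2-sinφ1·cosφ2·cosΔλ=0.76678895; θ=atan2(y, x)=34.2937° ≈ 34.3°
Leg 3: φ1=0.8982826, φ2=0.6764373, Δφ=-0.2218453, Δλ=-0.1575526 rad; a=sin²(Δφ/2)+cosφ1·cosφ2·sin²(Δλ/2)=0.0152618639; c=2·atan2(√a, √(1-a))=0.247710667; dist=6371·c=1578.165 ≈ 1578.2 km; running total=17675.1 km
Leg 3 bearing: y=sinΔλ·cosφ2=-0.12235313, x=cosφ1·sinφ2-sinφ1·cosφ2·cosΔλ=-0.21247463; θ=atan2(y, x)=-150.0646° <0 so +360° → 209.9354° ≈ 209.9°
Leg 4: φ1=0.6764373, φ2=0.4396257, Δφ=-0.2368115, Δλ=1.1246937 rad; a=sin²(Δφ/2)+cosφ1·cosφ2·sin²(Δλ/2)=0.2145541044; c=2·atan2(√a, √(1-a))=0.963204689; dist=6371·c=6136.577 ≈ 6136.6 km; running total=23811.7 km
Leg 4 bearing: y=sinΔλ·cosφ2=0.81635231, x=cosφ1·sinφ2-sinφ1·cosφ2·cosΔλ=0.08747264; θ=atan2(y, x)=83.8841° ≈ 83.9°
Leg 5: φ1=0.4396257, φ2=1.0461294, Δφ=0.6065037, Δλ=-0.7761392 rad; a=sin²(Δφ/2)+cosφ1·cosφ2·sin²(Δλ/2)=0.1540831719; c=2·atan2(√a, √(1-a))=0.806770864; dist=6371·c=5139.937 ≈ 5139.9 km; running total=28951.6 km
Leg 5 bearing: y=sinΔλ·cosφ2=-0.35091256, x=cosφ1·sinφ2-sinφ1·cosφ2·cosΔλ=0.63105195; θ=atan2(y, x)=-29.0774° <0 so +360° → 330.9226° ≈ 330.9°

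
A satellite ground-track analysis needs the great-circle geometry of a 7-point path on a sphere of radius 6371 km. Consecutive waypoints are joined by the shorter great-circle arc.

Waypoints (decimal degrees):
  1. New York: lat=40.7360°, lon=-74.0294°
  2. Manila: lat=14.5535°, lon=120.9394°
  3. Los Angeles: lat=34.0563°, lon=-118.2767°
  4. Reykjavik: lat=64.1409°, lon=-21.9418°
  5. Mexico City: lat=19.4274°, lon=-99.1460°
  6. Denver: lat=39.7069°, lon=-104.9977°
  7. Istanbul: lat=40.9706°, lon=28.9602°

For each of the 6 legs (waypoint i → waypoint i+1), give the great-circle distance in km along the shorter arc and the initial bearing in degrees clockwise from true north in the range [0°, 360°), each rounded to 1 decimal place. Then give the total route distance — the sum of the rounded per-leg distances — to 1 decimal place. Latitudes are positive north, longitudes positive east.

Leg 1: dist=13676.2 km, bearing=342.7°
Leg 2: dist=11747.3 km, bearing=47.7°
Leg 3: dist=6933.1 km, bearing=29.3°
Leg 4: dist=7452.3 km, bearing=267.3°
Leg 5: dist=2323.5 km, bearing=347.3°
Leg 6: dist=9907.6 km, bearing=32.9°
Total: 52040.0 km

Leg 1: φ1=0.7109773, φ2=0.2540065, Δφ=-0.4569708, Δλ=3.4028475 rad; a=sin²(Δφ/2)+cosφ1·cosφ2·sin²(Δλ/2)=0.7722715216; c=2·atan2(√a, √(1-a))=2.146640527; dist=6371·c=13676.247 ≈ 13676.2 km; running total=13676.2 km
Leg 1 bearing: y=sinΔλ·cosφ2=-0.25000528, x=cosφ1·sinφ2-sinφ1·cosφ2·cosΔλ=0.80060617; θ=atan2(y, x)=-17.3420° <0 so +360° → 342.6580° ≈ 342.7°
Leg 2: φ1=0.2540065, φ2=0.5943946, Δφ=0.3403881, Δλ=-4.1751086 rad; a=sin²(Δφ/2)+cosφ1·cosφ2·sin²(Δλ/2)=0.6348475146; c=2·atan2(√a, √(1-a))=1.843872638; dist=6371·c=11747.313 ≈ 11747.3 km; running total=25423.5 km
Leg 2 bearing: y=sinΔλ·cosφ2=0.71175688, x=cosφ1·sinφ2-sinφ1·cosφ2·cosΔλ=0.64858826; θ=atan2(y, x)=47.6587° ≈ 47.7°
Leg 3: φ1=0.5943946, φ2=1.1194699, Δφ=0.5250753, Δλ=1.6813612 rad; a=sin²(Δφ/2)+cosφ1·cosφ2·sin²(Δλ/2)=0.2679690988; c=2·atan2(√a, √(1-a))=1.088221159; dist=6371·c=6933.057 ≈ 6933.1 km; running total=32356.6 km
Leg 3 bearing: y=sinΔλ·cosφ2=0.43349632, x=cosφ1·sinφ2-sinφ1·cosφ2·cosΔλ=0.77248145; θ=atan2(y, x)=29.3000° ≈ 29.3°
Leg 4: φ1=1.1194699, φ2=0.3390721, Δφ=-0.7803978, Δλ=-1.3474675 rad; a=sin²(Δφ/2)+cosφ1·cosφ2·sin²(Δλ/2)=0.3047966013; c=2·atan2(√a, √(1-a))=1.169722913; dist=6371·c=7452.305 ≈ 7452.3 km; running total=39808.9 km
Leg 4 bearing: y=sinΔλ·cosφ2=-0.91964328, x=cosφ1·sinφ2-sinφ1·cosφ2·cosΔλ=-0.04288099; θ=atan2(y, x)=-92.6696° <0 so +360° → 267.3304° ≈ 267.3°
Leg 5: φ1=0.3390721, φ2=0.6930161, Δφ=0.3539440, Δλ=-0.1021314 rad; a=sin²(Δφ/2)+cosφ1·cosφ2·sin²(Δλ/2)=0.0328837977; c=2·atan2(√a, √(1-a))=0.364695512; dist=6371·c=2323.475 ≈ 2323.5 km; running total=42132.4 km
Leg 5 bearing: y=sinΔλ·cosφ2=-0.07843550, x=cosφ1·sinφ2-sinφ1·cosφ2·cosΔλ=0.34793345; θ=atan2(y, x)=-12.7040° <0 so +360° → 347.2960° ≈ 347.3°
Leg 6: φ1=0.6930161, φ2=0.7150719, Δφ=0.0220557, Δλ=2.3380064 rad; a=sin²(Δφ/2)+cosφ1·cosφ2·sin²(Δλ/2)=0.4921595887; c=2·atan2(√a, √(1-a))=1.555114862; dist=6371·c=9907.637 ≈ 9907.6 km; running total=52040.0 km
Leg 6 bearing: y=sinΔλ·cosφ2=0.54351997, x=cosφ1·sinφ2-sinφ1·cosφ2·cosΔλ=0.83924975; θ=atan2(y, x)=32.9281° ≈ 32.9°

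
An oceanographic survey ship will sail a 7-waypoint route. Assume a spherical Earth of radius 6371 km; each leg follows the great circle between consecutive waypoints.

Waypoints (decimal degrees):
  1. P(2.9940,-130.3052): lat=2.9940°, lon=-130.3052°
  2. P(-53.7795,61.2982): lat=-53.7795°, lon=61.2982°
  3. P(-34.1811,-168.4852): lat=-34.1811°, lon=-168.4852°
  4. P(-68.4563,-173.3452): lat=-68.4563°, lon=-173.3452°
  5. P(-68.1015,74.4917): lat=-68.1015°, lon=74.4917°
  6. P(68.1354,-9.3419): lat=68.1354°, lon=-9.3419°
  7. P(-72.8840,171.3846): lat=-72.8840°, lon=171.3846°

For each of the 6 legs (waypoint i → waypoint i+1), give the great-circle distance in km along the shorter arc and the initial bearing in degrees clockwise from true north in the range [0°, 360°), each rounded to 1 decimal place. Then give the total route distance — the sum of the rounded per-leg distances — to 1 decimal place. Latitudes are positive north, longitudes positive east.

Leg 1: φ1=0.0522552, φ2=-0.9386293, Δφ=-0.9908845, Δλ=3.3441102 rad; a=sin²(Δφ/2)+cosφ1·cosφ2·sin²(Δλ/2)=0.8100829809; c=2·atan2(√a, √(1-a))=2.239750571; dist=6371·c=14269.451 ≈ 14269.5 km; running total=14269.5 km
Leg 1 bearing: y=sinΔλ·cosφ2=-0.11885016, x=cosφ1·sinφ2-sinφ1·cosφ2·cosΔλ=-0.77541526; θ=atan2(y, x)=-171.2859° <0 so +360° → 188.7141° ≈ 188.7°
Leg 2: φ1=-0.9386293, φ2=-0.5965727, Δφ=0.3420566, Δλ=-4.0104769 rad; a=sin²(Δφ/2)+cosφ1·cosφ2·sin²(Δλ/2)=0.4311925569; c=2·atan2(√a, √(1-a))=1.432743342; dist=6371·c=9128.008 ≈ 9128.0 km; running total=23397.5 km
Leg 2 bearing: y=sinΔλ·cosφ2=0.63170771, x=cosφ1·sinφ2-sinφ1·cosφ2·cosΔλ=-0.76289417; θ=atan2(y, x)=140.3738° ≈ 140.4°
Leg 3: φ1=-0.5965727, φ2=-1.1947878, Δφ=-0.5982151, Δλ=-0.0848230 rad; a=sin²(Δφ/2)+cosφ1·cosφ2·sin²(Δλ/2)=0.0873750267; c=2·atan2(√a, √(1-a))=0.600151704; dist=6371·c=3823.567 ≈ 3823.6 km; running total=27221.1 km
Leg 3 bearing: y=sinΔλ·cosφ2=-0.03111058, x=cosφ1·sinφ2-sinφ1·cosφ2·cosΔλ=-0.56391015; θ=atan2(y, x)=-176.8422° <0 so +360° → 183.1578° ≈ 183.2°
Leg 4: φ1=-1.1947878, φ2=-1.1885954, Δφ=0.0061924, Δλ=4.3255699 rad; a=sin²(Δφ/2)+cosφ1·cosφ2·sin²(Δλ/2)=0.0943206723; c=2·atan2(√a, √(1-a))=0.624323666; dist=6371·c=3977.566 ≈ 3977.6 km; running total=31198.7 km
Leg 4 bearing: y=sinΔλ·cosφ2=-0.34540661, x=cosφ1·sinφ2-sinφ1·cosφ2·cosΔλ=-0.47158393; θ=atan2(y, x)=-143.7795° <0 so +360° → 216.2205° ≈ 216.2°
Leg 5: φ1=-1.1885954, φ2=1.1891871, Δφ=2.3777825, Δλ=-1.4631723 rad; a=sin²(Δφ/2)+cosφ1·cosφ2·sin²(Δλ/2)=0.9230915123; c=2·atan2(√a, √(1-a))=2.579577603; dist=6371·c=16434.489 ≈ 16434.5 km; running total=47633.2 km
Leg 5 bearing: y=sinΔλ·cosφ2=-0.37025971, x=cosφ1·sinφ2-sinφ1·cosφ2·cosΔλ=0.38325192; θ=atan2(y, x)=-44.0122° <0 so +360° → 315.9878° ≈ 316.0°
Leg 6: φ1=1.1891871, φ2=-1.2720658, Δφ=-2.4612528, Δλ=3.1542725 rad; a=sin²(Δφ/2)+cosφ1·cosφ2·sin²(Δλ/2)=0.9982793574; c=2·atan2(√a, √(1-a))=3.058607585; dist=6371·c=19486.389 ≈ 19486.4 km; running total=67119.6 km
Leg 6 bearing: y=sinΔλ·cosφ2=-0.00373166, x=cosφ1·sinφ2-sinφ1·cosφ2·cosΔλ=-0.08280581; θ=atan2(y, x)=-177.4197° <0 so +360° → 182.5803° ≈ 182.6°

Leg 1: dist=14269.5 km, bearing=188.7°
Leg 2: dist=9128.0 km, bearing=140.4°
Leg 3: dist=3823.6 km, bearing=183.2°
Leg 4: dist=3977.6 km, bearing=216.2°
Leg 5: dist=16434.5 km, bearing=316.0°
Leg 6: dist=19486.4 km, bearing=182.6°
Total: 67119.6 km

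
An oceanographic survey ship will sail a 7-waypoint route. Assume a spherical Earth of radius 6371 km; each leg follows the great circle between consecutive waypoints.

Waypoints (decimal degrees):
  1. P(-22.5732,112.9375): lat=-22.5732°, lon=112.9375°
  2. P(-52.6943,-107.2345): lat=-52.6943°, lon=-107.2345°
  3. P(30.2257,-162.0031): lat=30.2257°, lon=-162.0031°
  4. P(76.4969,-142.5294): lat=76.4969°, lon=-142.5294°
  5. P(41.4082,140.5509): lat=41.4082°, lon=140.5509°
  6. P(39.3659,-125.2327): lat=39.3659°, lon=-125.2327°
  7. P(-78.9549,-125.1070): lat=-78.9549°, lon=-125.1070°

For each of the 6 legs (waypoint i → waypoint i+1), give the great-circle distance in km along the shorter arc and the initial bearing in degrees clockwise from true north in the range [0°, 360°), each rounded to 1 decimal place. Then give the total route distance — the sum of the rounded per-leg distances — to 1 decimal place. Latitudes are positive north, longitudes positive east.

Leg 1: φ1=-0.3939767, φ2=-0.9196890, Δφ=-0.5257124, Δλ=-3.8427263 rad; a=sin²(Δφ/2)+cosφ1·cosφ2·sin²(Δλ/2)=0.5611473259; c=2·atan2(√a, √(1-a))=1.693397888; dist=6371·c=10788.638 ≈ 10788.6 km; running total=10788.6 km
Leg 1 bearing: y=sinΔλ·cosφ2=0.39096468, x=cosφ1·sinφ2-sinφ1·cosφ2·cosΔλ=-0.91224483; θ=atan2(y, x)=156.8013° ≈ 156.8°
Leg 2: φ1=-0.9196890, φ2=0.5275380, Δφ=1.4472270, Δλ=-0.9558924 rad; a=sin²(Δφ/2)+cosφ1·cosφ2·sin²(Δλ/2)=0.5491605155; c=2·atan2(√a, √(1-a))=1.669276463; dist=6371·c=10634.960 ≈ 10635.0 km; running total=21423.6 km
Leg 2 bearing: y=sinΔλ·cosφ2=-0.70578024, x=cosφ1·sinφ2-sinφ1·cosφ2·cosΔλ=0.70157482; θ=atan2(y, x)=-45.1712° <0 so +360° → 314.8288° ≈ 314.8°
Leg 3: φ1=0.5275380, φ2=1.3351228, Δφ=0.8075848, Δλ=0.3398802 rad; a=sin²(Δφ/2)+cosφ1·cosφ2·sin²(Δλ/2)=0.1601478359; c=2·atan2(√a, √(1-a))=0.823436872; dist=6371·c=5246.116 ≈ 5246.1 km; running total=26669.7 km
Leg 3 bearing: y=sinΔλ·cosφ2=0.07784218, x=cosφ1·sinφ2-sinφ1·cosφ2·cosΔλ=0.72934397; θ=atan2(y, x)=6.0921° ≈ 6.1°
Leg 4: φ1=1.3351228, φ2=0.7227094, Δφ=-0.6124133, Δλ=4.9406833 rad; a=sin²(Δφ/2)+cosφ1·cosφ2·sin²(Δλ/2)=0.1586150115; c=2·atan2(√a, √(1-a))=0.819249176; dist=6371·c=5219.436 ≈ 5219.4 km; running total=31889.1 km
Leg 4 bearing: y=sinΔλ·cosφ2=-0.73055637, x=cosφ1·sinφ2-sinφ1·cosφ2·cosΔλ=-0.01060888; θ=atan2(y, x)=-90.8320° <0 so +360° → 269.1680° ≈ 269.2°
Leg 5: φ1=0.7227094, φ2=0.6870646, Δφ=-0.0356449, Δλ=-4.6387989 rad; a=sin²(Δφ/2)+cosφ1·cosφ2·sin²(Δλ/2)=0.3115568552; c=2·atan2(√a, √(1-a))=1.184363935; dist=6371·c=7545.583 ≈ 7545.6 km; running total=39434.7 km
Leg 5 bearing: y=sinΔλ·cosφ2=0.77101875, x=cosφ1·sinφ2-sinφ1·cosφ2·cosΔλ=0.51330966; θ=atan2(y, x)=56.3461° ≈ 56.3°
Leg 6: φ1=0.6870646, φ2=-1.3780230, Δφ=-2.0650875, Δλ=0.0021939 rad; a=sin²(Δφ/2)+cosφ1·cosφ2·sin²(Δλ/2)=0.7372040863; c=2·atan2(√a, √(1-a))=2.065087939; dist=6371·c=13156.675 ≈ 13156.7 km; running total=52591.4 km
Leg 6 bearing: y=sinΔλ·cosφ2=0.00042031, x=cosφ1·sinφ2-sinφ1·cosφ2·cosΔλ=-0.88030490; θ=atan2(y, x)=179.9726° ≈ 180.0°

Leg 1: dist=10788.6 km, bearing=156.8°
Leg 2: dist=10635.0 km, bearing=314.8°
Leg 3: dist=5246.1 km, bearing=6.1°
Leg 4: dist=5219.4 km, bearing=269.2°
Leg 5: dist=7545.6 km, bearing=56.3°
Leg 6: dist=13156.7 km, bearing=180.0°
Total: 52591.4 km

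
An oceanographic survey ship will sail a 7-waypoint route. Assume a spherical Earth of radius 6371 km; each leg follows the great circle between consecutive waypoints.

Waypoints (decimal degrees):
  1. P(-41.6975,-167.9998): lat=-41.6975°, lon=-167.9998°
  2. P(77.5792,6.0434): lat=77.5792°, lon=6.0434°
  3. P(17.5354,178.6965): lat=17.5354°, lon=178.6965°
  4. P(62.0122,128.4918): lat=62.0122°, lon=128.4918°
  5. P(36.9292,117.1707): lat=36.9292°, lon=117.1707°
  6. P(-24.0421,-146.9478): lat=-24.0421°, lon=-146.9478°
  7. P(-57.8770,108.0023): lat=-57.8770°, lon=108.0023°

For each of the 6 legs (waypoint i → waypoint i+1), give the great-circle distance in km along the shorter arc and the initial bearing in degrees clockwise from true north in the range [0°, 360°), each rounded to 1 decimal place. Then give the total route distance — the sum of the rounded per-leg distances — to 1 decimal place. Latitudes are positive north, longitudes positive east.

Leg 1: dist=16015.8 km, bearing=2.2°
Leg 2: dist=9428.1 km, bearing=7.0°
Leg 3: dist=6278.5 km, bearing=334.4°
Leg 4: dist=2896.9 km, bearing=200.9°
Leg 5: dist=12080.0 km, bearing=106.5°
Leg 6: dist=8601.3 km, bearing=211.8°
Total: 55300.6 km

Leg 1: φ1=-0.7277587, φ2=1.3540125, Δφ=2.0817711, Δλ=3.0376269 rad; a=sin²(Δφ/2)+cosφ1·cosφ2·sin²(Δλ/2)=0.9046808545; c=2·atan2(√a, √(1-a))=2.513860823; dist=6371·c=16015.807 ≈ 16015.8 km; running total=16015.8 km
Leg 1 bearing: y=sinΔλ·cosφ2=0.02232172, x=cosφ1·sinφ2-sinφ1·cosφ2·cosΔλ=0.58688616; θ=atan2(y, x)=2.1781° ≈ 2.2°
Leg 2: φ1=1.3540125, φ2=0.3060505, Δφ=-1.0479620, Δλ=3.0133651 rad; a=sin²(Δφ/2)+cosφ1·cosφ2·sin²(Δλ/2)=0.4545840443; c=2·atan2(√a, √(1-a))=1.479839049; dist=6371·c=9428.055 ≈ 9428.1 km; running total=25443.9 km
Leg 2 bearing: y=sinΔλ·cosφ2=0.12193420, x=cosφ1·sinφ2-sinφ1·cosφ2·cosΔλ=0.98837322; θ=atan2(y, x)=7.0330° ≈ 7.0°
Leg 3: φ1=0.3060505, φ2=1.0823171, Δφ=0.7762666, Δλ=-0.8762373 rad; a=sin²(Δφ/2)+cosφ1·cosφ2·sin²(Δλ/2)=0.2237682087; c=2·atan2(√a, √(1-a))=0.985479397; dist=6371·c=6278.489 ≈ 6278.5 km; running total=31722.4 km
Leg 3 bearing: y=sinΔλ·cosφ2=-0.36056746, x=cosφ1·sinφ2-sinφ1·cosφ2·cosΔλ=0.75151520; θ=atan2(y, x)=-25.6311° <0 so +360° → 334.3689° ≈ 334.4°
Leg 4: φ1=1.0823171, φ2=0.6445361, Δφ=-0.4377809, Δλ=-0.1975905 rad; a=sin²(Δφ/2)+cosφ1·cosφ2·sin²(Δλ/2)=0.0508022985; c=2·atan2(√a, √(1-a))=0.454694134; dist=6371·c=2896.856 ≈ 2896.9 km; running total=34619.3 km
Leg 4 bearing: y=sinΔλ·cosφ2=-0.15692381, x=cosφ1·sinφ2-sinφ1·cosφ2·cosΔλ=-0.41019583; θ=atan2(y, x)=-159.0652° <0 so +360° → 200.9348° ≈ 200.9°
Leg 5: φ1=0.6445361, φ2=-0.4196138, Δφ=-1.0641499, Δλ=-4.6097374 rad; a=sin²(Δφ/2)+cosφ1·cosφ2·sin²(Δλ/2)=0.6597945011; c=2·atan2(√a, √(1-a))=1.896092037; dist=6371·c=12080.002 ≈ 12080.0 km; running total=46699.3 km
Leg 5 bearing: y=sinΔλ·cosφ2=0.90843898, x=cosφ1·sinφ2-sinφ1·cosφ2·cosΔλ=-0.26944664; θ=atan2(y, x)=106.5206° ≈ 106.5°
Leg 6: φ1=-0.4196138, φ2=-1.0101442, Δφ=-0.5905304, Δλ=4.4497187 rad; a=sin²(Δφ/2)+cosφ1·cosφ2·sin²(Δλ/2)=0.3905280073; c=2·atan2(√a, √(1-a))=1.350064261; dist=6371·c=8601.259 ≈ 8601.3 km; running total=55300.6 km
Leg 6 bearing: y=sinΔλ·cosφ2=-0.51349999, x=cosφ1·sinφ2-sinφ1·cosφ2·cosΔλ=-0.82968747; θ=atan2(y, x)=-148.2463° <0 so +360° → 211.7537° ≈ 211.8°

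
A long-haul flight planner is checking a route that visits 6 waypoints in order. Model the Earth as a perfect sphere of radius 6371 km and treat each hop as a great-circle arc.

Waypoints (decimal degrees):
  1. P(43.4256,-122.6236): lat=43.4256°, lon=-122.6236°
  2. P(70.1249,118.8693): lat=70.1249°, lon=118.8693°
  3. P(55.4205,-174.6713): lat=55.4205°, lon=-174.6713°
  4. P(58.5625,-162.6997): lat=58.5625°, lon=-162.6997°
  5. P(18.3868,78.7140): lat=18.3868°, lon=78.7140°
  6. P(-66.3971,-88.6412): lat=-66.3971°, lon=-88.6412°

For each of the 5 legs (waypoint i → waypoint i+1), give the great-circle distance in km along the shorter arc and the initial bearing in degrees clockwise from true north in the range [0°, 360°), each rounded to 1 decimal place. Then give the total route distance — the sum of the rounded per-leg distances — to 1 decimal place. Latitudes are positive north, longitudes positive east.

Leg 1: dist=6459.0 km, bearing=339.4°
Leg 2: dist=3518.2 km, bearing=82.7°
Leg 3: dist=803.5 km, bearing=59.3°
Leg 4: dist=9801.7 km, bearing=303.5°
Leg 5: dist=14598.0 km, bearing=186.7°
Total: 35180.4 km

Leg 1: φ1=0.7579197, φ2=1.2239104, Δφ=0.4659907, Δλ=4.2148462 rad; a=sin²(Δφ/2)+cosφ1·cosφ2·sin²(Δλ/2)=0.2356875199; c=2·atan2(√a, √(1-a))=1.013816455; dist=6371·c=6459.025 ≈ 6459.0 km; running total=6459.0 km
Leg 1 bearing: y=sinΔλ·cosφ2=-0.29875212, x=cosφ1·sinφ2-sinφ1·cosφ2·cosΔλ=0.79454567; θ=atan2(y, x)=-20.6064° <0 so +360° → 339.3936° ≈ 339.4°
Leg 2: φ1=1.2239104, φ2=0.9672702, Δφ=-0.2566402, Δλ=-5.1232500 rad; a=sin²(Δφ/2)+cosφ1·cosφ2·sin²(Δλ/2)=0.0743189295; c=2·atan2(√a, √(1-a))=0.552219839; dist=6371·c=3518.193 ≈ 3518.2 km; running total=9977.2 km
Leg 2 bearing: y=sinΔλ·cosφ2=0.52031621, x=cosφ1·sinφ2-sinφ1·cosφ2·cosΔλ=0.06673487; θ=atan2(y, x)=82.6912° ≈ 82.7°
Leg 3: φ1=0.9672702, φ2=1.0221084, Δφ=0.0548382, Δλ=0.2089438 rad; a=sin²(Δφ/2)+cosφ1·cosφ2·sin²(Δλ/2)=0.0039707100; c=2·atan2(√a, √(1-a))=0.126110693; dist=6371·c=803.451 ≈ 803.5 km; running total=10780.7 km
Leg 3 bearing: y=sinΔλ·cosφ2=0.10818723, x=cosφ1·sinφ2-sinφ1·cosφ2·cosΔλ=0.06415059; θ=atan2(y, x)=59.3338° ≈ 59.3°
Leg 4: φ1=1.0221084, φ2=0.3209102, Δφ=-0.7011982, Δλ=4.2134639 rad; a=sin²(Δφ/2)+cosφ1·cosφ2·sin²(Δλ/2)=0.4838461274; c=2·atan2(√a, √(1-a))=1.538482959; dist=6371·c=9801.675 ≈ 9801.7 km; running total=20582.4 km
Leg 4 bearing: y=sinΔλ·cosφ2=-0.83326940, x=cosφ1·sinφ2-sinφ1·cosφ2·cosΔλ=0.55192238; θ=atan2(y, x)=-56.4812° <0 so +360° → 303.5188° ≈ 303.5°
Leg 5: φ1=0.3209102, φ2=-1.1588480, Δφ=-1.4797582, Δλ=-2.9208993 rad; a=sin²(Δφ/2)+cosφ1·cosφ2·sin²(Δλ/2)=0.8298907700; c=2·atan2(√a, √(1-a))=2.291324336; dist=6371·c=14598.027 ≈ 14598.0 km; running total=35180.4 km
Leg 5 bearing: y=sinΔλ·cosφ2=-0.08764906, x=cosφ1·sinφ2-sinφ1·cosφ2·cosΔλ=-0.74632832; θ=atan2(y, x)=-173.3018° <0 so +360° → 186.6982° ≈ 186.7°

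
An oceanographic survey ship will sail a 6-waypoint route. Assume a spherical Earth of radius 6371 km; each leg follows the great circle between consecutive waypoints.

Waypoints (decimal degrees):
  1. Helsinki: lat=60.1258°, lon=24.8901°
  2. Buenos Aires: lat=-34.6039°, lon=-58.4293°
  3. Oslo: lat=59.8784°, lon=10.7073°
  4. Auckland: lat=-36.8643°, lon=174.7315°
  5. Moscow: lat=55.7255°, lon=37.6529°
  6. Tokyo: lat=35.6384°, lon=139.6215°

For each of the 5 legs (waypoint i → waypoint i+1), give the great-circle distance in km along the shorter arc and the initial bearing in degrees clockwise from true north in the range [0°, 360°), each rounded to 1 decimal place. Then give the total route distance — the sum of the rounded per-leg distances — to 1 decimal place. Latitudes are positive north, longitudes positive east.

Leg 1: dist=12943.9 km, bearing=245.9°
Leg 2: dist=12245.6 km, bearing=30.0°
Leg 3: dist=17214.1 km, bearing=31.2°
Leg 4: dist=16196.4 km, bearing=317.2°
Leg 5: dist=7478.8 km, bearing=59.5°
Total: 66078.8 km

Leg 1: φ1=1.0493932, φ2=-0.6039520, Δφ=-1.6533452, Δλ=-1.4541979 rad; a=sin²(Δφ/2)+cosφ1·cosφ2·sin²(Δλ/2)=0.7223713856; c=2·atan2(√a, √(1-a))=2.031683372; dist=6371·c=12943.855 ≈ 12943.9 km; running total=12943.9 km
Leg 1 bearing: y=sinΔλ·cosφ2=-0.81750896, x=cosφ1·sinφ2-sinφ1·cosφ2·cosΔλ=-0.36590021; θ=atan2(y, x)=-114.1123° <0 so +360° → 245.8877° ≈ 245.9°
Leg 2: φ1=-0.6039520, φ2=1.0450752, Δφ=1.6490272, Δλ=1.2066613 rad; a=sin²(Δφ/2)+cosφ1·cosφ2·sin²(Δλ/2)=0.6720519732; c=2·atan2(√a, √(1-a))=1.922080612; dist=6371·c=12245.576 ≈ 12245.6 km; running total=25189.5 km
Leg 2 bearing: y=sinΔλ·cosφ2=0.46893250, x=cosφ1·sinφ2-sinφ1·cosφ2·cosΔλ=0.81344624; θ=atan2(y, x)=29.9624° ≈ 30.0°
Leg 3: φ1=1.0450752, φ2=-0.6434034, Δφ=-1.6884786, Δλ=2.8627623 rad; a=sin²(Δφ/2)+cosφ1·cosφ2·sin²(Δλ/2)=0.9524509960; c=2·atan2(√a, √(1-a))=2.701945721; dist=6371·c=17214.096 ≈ 17214.1 km; running total=42403.6 km
Leg 3 bearing: y=sinΔλ·cosφ2=0.22020119, x=cosφ1·sinφ2-sinφ1·cosφ2·cosΔλ=0.36423045; θ=atan2(y, x)=31.1557° ≈ 31.2°
Leg 4: φ1=-0.6434034, φ2=0.9725935, Δφ=1.6159969, Δλ=-2.3924729 rad; a=sin²(Δφ/2)+cosφ1·cosφ2·sin²(Δλ/2)=0.9128422664; c=2·atan2(√a, √(1-a))=2.542210878; dist=6371·c=16196.426 ≈ 16196.4 km; running total=58600.0 km
Leg 4 bearing: y=sinΔλ·cosφ2=-0.38350768, x=cosφ1·sinφ2-sinφ1·cosφ2·cosΔλ=0.41372323; θ=atan2(y, x)=-42.8295° <0 so +360° → 317.1705° ≈ 317.2°
Leg 5: φ1=0.9725935, φ2=0.6220074, Δφ=-0.3505860, Δλ=1.7796878 rad; a=sin²(Δφ/2)+cosφ1·cosφ2·sin²(Δλ/2)=0.3067128402; c=2·atan2(√a, √(1-a))=1.173882087; dist=6371·c=7478.803 ≈ 7478.8 km; running total=66078.8 km
Leg 5 bearing: y=sinΔλ·cosφ2=0.79504325, x=cosφ1·sinφ2-sinφ1·cosφ2·cosΔλ=0.46740404; θ=atan2(y, x)=59.5488° ≈ 59.5°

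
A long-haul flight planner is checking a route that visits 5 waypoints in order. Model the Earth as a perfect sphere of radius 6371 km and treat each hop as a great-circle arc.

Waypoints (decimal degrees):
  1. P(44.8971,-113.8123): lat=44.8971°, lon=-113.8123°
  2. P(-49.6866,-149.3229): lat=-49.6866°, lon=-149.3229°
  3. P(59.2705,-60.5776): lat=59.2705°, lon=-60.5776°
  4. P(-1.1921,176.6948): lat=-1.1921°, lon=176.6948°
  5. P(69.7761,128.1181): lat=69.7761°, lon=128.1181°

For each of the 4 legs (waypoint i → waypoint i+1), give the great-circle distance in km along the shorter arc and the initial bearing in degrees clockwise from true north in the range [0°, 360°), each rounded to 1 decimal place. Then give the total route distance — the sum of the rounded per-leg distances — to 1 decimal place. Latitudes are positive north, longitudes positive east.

Leg 1: dist=11064.6 km, bearing=202.4°
Leg 2: dist=14500.6 km, bearing=42.1°
Leg 3: dist=11909.3 km, bearing=298.4°
Leg 4: dist=8665.2 km, bearing=344.6°
Total: 46139.7 km

Leg 1: φ1=0.7836022, φ2=-0.8671948, Δφ=-1.6507970, Δλ=-0.6197769 rad; a=sin²(Δφ/2)+cosφ1·cosφ2·sin²(Δλ/2)=0.5825773913; c=2·atan2(√a, √(1-a))=1.736711274; dist=6371·c=11064.588 ≈ 11064.6 km; running total=11064.6 km
Leg 1 bearing: y=sinΔλ·cosφ2=-0.37579374, x=cosφ1·sinφ2-sinφ1·cosφ2·cosΔλ=-0.91186784; θ=atan2(y, x)=-157.6027° <0 so +360° → 202.3973° ≈ 202.4°
Leg 2: φ1=-0.8671948, φ2=1.0344654, Δφ=1.9016601, Δλ=1.5488977 rad; a=sin²(Δφ/2)+cosφ1·cosφ2·sin²(Δλ/2)=0.8241062799; c=2·atan2(√a, √(1-a))=2.276031024; dist=6371·c=14500.594 ≈ 14500.6 km; running total=25565.2 km
Leg 2 bearing: y=sinΔλ·cosφ2=0.51086305, x=cosφ1·sinφ2-sinφ1·cosφ2·cosΔλ=0.56465868; θ=atan2(y, x)=42.1366° ≈ 42.1°
Leg 3: φ1=1.0344654, φ2=-0.0208061, Δφ=-1.0552714, Δλ=4.1411846 rad; a=sin²(Δφ/2)+cosφ1·cosφ2·sin²(Δλ/2)=0.6470428497; c=2·atan2(√a, √(1-a))=1.869295102; dist=6371·c=11909.279 ≈ 11909.3 km; running total=37474.5 km
Leg 3 bearing: y=sinΔλ·cosφ2=-0.84106837, x=cosφ1·sinφ2-sinφ1·cosφ2·cosΔλ=0.45400177; θ=atan2(y, x)=-61.6402° <0 so +360° → 298.3598° ≈ 298.4°
Leg 4: φ1=-0.0208061, φ2=1.2178227, Δφ=1.2386288, Δλ=-0.8478234 rad; a=sin²(Δφ/2)+cosφ1·cosφ2·sin²(Δλ/2)=0.3954286758; c=2·atan2(√a, √(1-a))=1.360098190; dist=6371·c=8665.186 ≈ 8665.2 km; running total=46139.7 km
Leg 4 bearing: y=sinΔλ·cosφ2=-0.25921264, x=cosφ1·sinφ2-sinφ1·cosφ2·cosΔλ=0.94290411; θ=atan2(y, x)=-15.3714° <0 so +360° → 344.6286° ≈ 344.6°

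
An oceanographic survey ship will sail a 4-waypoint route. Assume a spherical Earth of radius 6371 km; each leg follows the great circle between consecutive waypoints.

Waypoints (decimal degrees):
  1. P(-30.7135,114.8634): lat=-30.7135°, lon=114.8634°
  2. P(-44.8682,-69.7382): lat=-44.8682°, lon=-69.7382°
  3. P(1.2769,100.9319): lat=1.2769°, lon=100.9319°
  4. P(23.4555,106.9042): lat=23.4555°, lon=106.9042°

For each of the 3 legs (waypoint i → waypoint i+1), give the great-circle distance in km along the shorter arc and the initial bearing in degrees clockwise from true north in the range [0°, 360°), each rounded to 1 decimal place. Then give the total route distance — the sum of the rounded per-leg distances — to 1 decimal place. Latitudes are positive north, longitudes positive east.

Leg 1: φ1=-0.5360517, φ2=-0.7830978, Δφ=-0.2470461, Δλ=-3.2219057 rad; a=sin²(Δφ/2)+cosφ1·cosφ2·sin²(Δλ/2)=0.6235175898; c=2·atan2(√a, √(1-a))=1.820415733; dist=6371·c=11597.869 ≈ 11597.9 km; running total=11597.9 km
Leg 1 bearing: y=sinΔλ·cosφ2=0.05685923, x=cosφ1·sinφ2-sinφ1·cosφ2·cosΔλ=-0.96733688; θ=atan2(y, x)=176.6361° ≈ 176.6°
Leg 2: φ1=-0.7830978, φ2=0.0222861, Δφ=0.8053839, Δλ=2.9787552 rad; a=sin²(Δφ/2)+cosφ1·cosφ2·sin²(Δλ/2)=0.8574516314; c=2·atan2(√a, √(1-a))=2.367282074; dist=6371·c=15081.954 ≈ 15082.0 km; running total=26679.9 km
Leg 2 bearing: y=sinΔλ·cosφ2=0.16207853, x=cosφ1·sinφ2-sinφ1·cosφ2·cosΔλ=-0.68017930; θ=atan2(y, x)=166.5971° ≈ 166.6°
Leg 3: φ1=0.0222861, φ2=0.4093757, Δφ=0.3870896, Δλ=0.1042363 rad; a=sin²(Δφ/2)+cosφ1·cosφ2·sin²(Δλ/2)=0.0394831566; c=2·atan2(√a, √(1-a))=0.400070117; dist=6371·c=2548.847 ≈ 2548.8 km; running total=29228.7 km
Leg 3 bearing: y=sinΔλ·cosφ2=0.09545013, x=cosφ1·sinφ2-sinφ1·cosφ2·cosΔλ=0.37760591; θ=atan2(y, x)=14.1859° ≈ 14.2°

Leg 1: dist=11597.9 km, bearing=176.6°
Leg 2: dist=15082.0 km, bearing=166.6°
Leg 3: dist=2548.8 km, bearing=14.2°
Total: 29228.7 km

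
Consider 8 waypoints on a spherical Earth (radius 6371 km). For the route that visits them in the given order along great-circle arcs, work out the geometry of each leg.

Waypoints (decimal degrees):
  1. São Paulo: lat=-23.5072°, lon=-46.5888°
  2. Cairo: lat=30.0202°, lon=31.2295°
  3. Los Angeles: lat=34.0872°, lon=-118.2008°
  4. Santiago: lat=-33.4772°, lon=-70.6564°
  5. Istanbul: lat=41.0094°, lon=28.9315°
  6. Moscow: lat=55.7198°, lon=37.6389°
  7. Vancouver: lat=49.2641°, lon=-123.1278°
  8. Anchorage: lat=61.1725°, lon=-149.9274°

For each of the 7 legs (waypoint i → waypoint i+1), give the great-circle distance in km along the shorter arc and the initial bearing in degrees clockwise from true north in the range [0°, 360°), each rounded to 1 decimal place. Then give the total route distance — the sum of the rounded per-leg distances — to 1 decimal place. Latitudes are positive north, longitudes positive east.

Leg 1: dist=10211.5 km, bearing=57.9°
Leg 2: dist=12197.6 km, bearing=333.4°
Leg 3: dist=9002.2 km, bearing=141.5°
Leg 4: dist=13101.7 km, bearing=57.3°
Leg 5: dist=1754.4 km, bearing=18.3°
Leg 6: dist=8205.7 km, bearing=347.1°
Leg 7: dist=2129.0 km, bearing=318.5°
Total: 56602.1 km

Leg 1: φ1=-0.4102780, φ2=0.5239513, Δφ=0.9342294, Δλ=1.3581856 rad; a=sin²(Δφ/2)+cosφ1·cosφ2·sin²(Δλ/2)=0.5160057787; c=2·atan2(√a, √(1-a))=1.602813354; dist=6371·c=10211.524 ≈ 10211.5 km; running total=10211.5 km
Leg 1 bearing: y=sinΔλ·cosφ2=0.84635304, x=cosφ1·sinφ2-sinφ1·cosφ2·cosΔλ=0.53165946; θ=atan2(y, x)=57.8639° ≈ 57.9°
Leg 2: φ1=0.5239513, φ2=0.5949339, Δφ=0.0709825, Δλ=-2.6080507 rad; a=sin²(Δφ/2)+cosφ1·cosφ2·sin²(Δλ/2)=0.6685094661; c=2·atan2(√a, √(1-a))=1.914545119; dist=6371·c=12197.567 ≈ 12197.6 km; running total=22409.1 km
Leg 2 bearing: y=sinΔλ·cosφ2=-0.42120371, x=cosφ1·sinφ2-sinφ1·cosφ2·cosΔλ=0.84202475; θ=atan2(y, x)=-26.5755° <0 so +360° → 333.4245° ≈ 333.4°
Leg 3: φ1=0.5949339, φ2=-0.5842874, Δφ=-1.1792212, Δλ=0.8298063 rad; a=sin²(Δφ/2)+cosφ1·cosφ2·sin²(Δλ/2)=0.4214252047; c=2·atan2(√a, √(1-a))=1.412992613; dist=6371·c=9002.176 ≈ 9002.2 km; running total=31411.3 km
Leg 3 bearing: y=sinΔλ·cosφ2=0.61540350, x=cosφ1·sinφ2-sinφ1·cosφ2·cosΔλ=-0.77238756; θ=atan2(y, x)=141.4537° ≈ 141.5°
Leg 4: φ1=-0.5842874, φ2=0.7157491, Δφ=1.3000364, Δλ=1.7381368 rad; a=sin²(Δφ/2)+cosφ1·cosφ2·sin²(Δλ/2)=0.7333949584; c=2·atan2(√a, √(1-a))=2.056453809; dist=6371·c=13101.667 ≈ 13101.7 km; running total=44513.0 km
Leg 4 bearing: y=sinΔλ·cosφ2=0.74406108, x=cosφ1·sinφ2-sinφ1·cosφ2·cosΔλ=0.47799611; θ=atan2(y, x)=57.2827° ≈ 57.3°
Leg 5: φ1=0.7157491, φ2=0.9724940, Δφ=0.2567449, Δλ=0.1519728 rad; a=sin²(Δφ/2)+cosφ1·cosφ2·sin²(Δλ/2)=0.0188384932; c=2·atan2(√a, √(1-a))=0.275376053; dist=6371·c=1754.421 ≈ 1754.4 km; running total=46267.4 km
Leg 5 bearing: y=sinΔλ·cosφ2=0.08526813, x=cosφ1·sinφ2-sinφ1·cosφ2·cosΔλ=0.25819327; θ=atan2(y, x)=18.2758° ≈ 18.3°
Leg 6: φ1=0.9724940, φ2=0.8598207, Δφ=-0.1126732, Δλ=-2.8059082 rad; a=sin²(Δφ/2)+cosφ1·cosφ2·sin²(Δλ/2)=0.3604686463; c=2·atan2(√a, √(1-a))=1.287978425; dist=6371·c=8205.711 ≈ 8205.7 km; running total=54473.1 km
Leg 6 bearing: y=sinΔλ·cosφ2=-0.21496773, x=cosφ1·sinφ2-sinφ1·cosφ2·cosΔλ=0.93590217; θ=atan2(y, x)=-12.9359° <0 so +360° → 347.0641° ≈ 347.1°
Leg 7: φ1=0.8598207, φ2=1.0676615, Δφ=0.2078408, Δλ=-0.4677413 rad; a=sin²(Δφ/2)+cosφ1·cosφ2·sin²(Δλ/2)=0.0276592851; c=2·atan2(√a, √(1-a))=0.334174369; dist=6371·c=2129.025 ≈ 2129.0 km; running total=56602.1 km
Leg 7 bearing: y=sinΔλ·cosφ2=-0.21739852, x=cosφ1·sinφ2-sinφ1·cosφ2·cosΔλ=0.24559088; θ=atan2(y, x)=-41.5154° <0 so +360° → 318.4846° ≈ 318.5°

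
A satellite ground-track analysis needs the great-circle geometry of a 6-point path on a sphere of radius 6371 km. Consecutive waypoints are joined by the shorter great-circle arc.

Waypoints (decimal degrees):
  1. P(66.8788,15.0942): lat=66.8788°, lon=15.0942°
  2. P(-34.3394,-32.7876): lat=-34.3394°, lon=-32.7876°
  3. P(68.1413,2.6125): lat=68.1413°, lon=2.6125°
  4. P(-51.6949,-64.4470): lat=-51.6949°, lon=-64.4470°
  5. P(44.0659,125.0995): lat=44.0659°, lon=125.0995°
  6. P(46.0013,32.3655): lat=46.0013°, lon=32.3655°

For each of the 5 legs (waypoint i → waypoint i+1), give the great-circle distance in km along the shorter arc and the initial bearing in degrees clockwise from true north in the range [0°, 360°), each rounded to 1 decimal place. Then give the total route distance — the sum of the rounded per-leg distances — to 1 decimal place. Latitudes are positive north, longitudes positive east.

Leg 1: dist=11957.6 km, bearing=220.0°
Leg 2: dist=11768.8 km, bearing=13.0°
Leg 3: dist=14418.5 km, bearing=227.9°
Leg 4: dist=18909.5 km, bearing=223.6°
Leg 5: dist=6843.3 km, bearing=307.9°
Total: 63897.7 km

Leg 1: φ1=1.1672553, φ2=-0.5993356, Δφ=-1.7665909, Δλ=-0.8356951 rad; a=sin²(Δφ/2)+cosφ1·cosφ2·sin²(Δλ/2)=0.6506648593; c=2·atan2(√a, √(1-a))=1.876883211; dist=6371·c=11957.623 ≈ 11957.6 km; running total=11957.6 km
Leg 1 bearing: y=sinΔλ·cosφ2=-0.61248143, x=cosφ1·sinφ2-sinφ1·cosφ2·cosΔλ=-0.73079881; θ=atan2(y, x)=-140.0337° <0 so +360° → 219.9663° ≈ 220.0°
Leg 2: φ1=-0.5993356, φ2=1.1892900, Δφ=1.7886256, Δλ=0.6178483 rad; a=sin²(Δφ/2)+cosφ1·cosφ2·sin²(Δλ/2)=0.6364729372; c=2·atan2(√a, √(1-a))=1.847250180; dist=6371·c=11768.831 ≈ 11768.8 km; running total=23726.4 km
Leg 2 bearing: y=sinΔλ·cosφ2=0.21567785, x=cosφ1·sinφ2-sinφ1·cosφ2·cosΔλ=0.93754126; θ=atan2(y, x)=12.9553° ≈ 13.0°
Leg 3: φ1=1.1892900, φ2=-0.9022462, Δφ=-2.0915363, Δλ=-1.1704091 rad; a=sin²(Δφ/2)+cosφ1·cosφ2·sin²(Δλ/2)=0.8191753651; c=2·atan2(√a, √(1-a))=2.263150067; dist=6371·c=14418.529 ≈ 14418.5 km; running total=38144.9 km
Leg 3 bearing: y=sinΔλ·cosφ2=-0.57082511, x=cosφ1·sinφ2-sinφ1·cosφ2·cosΔλ=-0.51639814; θ=atan2(y, x)=-132.1341° <0 so +360° → 227.8659° ≈ 227.9°
Leg 4: φ1=-0.9022462, φ2=0.7690950, Δφ=1.6713413, Δλ=3.3082105 rad; a=sin²(Δφ/2)+cosφ1·cosφ2·sin²(Δλ/2)=0.9924902308; c=2·atan2(√a, √(1-a))=2.968057138; dist=6371·c=18909.492 ≈ 18909.5 km; running total=57054.4 km
Leg 4 bearing: y=sinΔλ·cosφ2=-0.11916848, x=cosφ1·sinφ2-sinφ1·cosφ2·cosΔλ=-0.12494945; θ=atan2(y, x)=-136.3566° <0 so +360° → 223.6434° ≈ 223.6°
Leg 5: φ1=0.7690950, φ2=0.8028741, Δφ=0.0337791, Δλ=-1.6185136 rad; a=sin²(Δφ/2)+cosφ1·cosφ2·sin²(Δλ/2)=0.2617534098; c=2·atan2(√a, √(1-a))=1.074134693; dist=6371·c=6843.312 ≈ 6843.3 km; running total=63897.7 km
Leg 5 bearing: y=sinΔλ·cosφ2=-0.69385137, x=cosφ1·sinφ2-sinφ1·cosφ2·cosΔλ=0.53993011; θ=atan2(y, x)=-52.1112° <0 so +360° → 307.8888° ≈ 307.9°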